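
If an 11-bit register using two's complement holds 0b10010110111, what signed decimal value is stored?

-841

MSB is 1, so the value is negative.
Invert: 01101001000. Add 1: 01101001001 = 841. So the value is −841.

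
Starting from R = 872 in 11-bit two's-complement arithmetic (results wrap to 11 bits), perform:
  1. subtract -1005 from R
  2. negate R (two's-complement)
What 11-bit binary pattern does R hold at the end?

00010101011

Start: R = 872 = 01101101000.
R = 872 − (-1005) = 1877; wraps to -171 = 11101010101
R = −(-171) = 171 = 00010101011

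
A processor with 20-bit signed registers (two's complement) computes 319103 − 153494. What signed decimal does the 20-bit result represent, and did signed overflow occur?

165609; no overflow

319103 → 01001101111001111111
153494 → 00100101011110010110
Subtract via negate-and-add: invert 00100101011110010110 + 1 = 11011010100001101010 (i.e. -153494).
  01001101111001111111
+ 11011010100001101010
= 00101000011011101001  (discard carry-out 1)
Result 00101000011011101001: MSB = 0 → value 165609.
Addends (after negating the subtrahend) have opposite signs, so signed overflow cannot occur.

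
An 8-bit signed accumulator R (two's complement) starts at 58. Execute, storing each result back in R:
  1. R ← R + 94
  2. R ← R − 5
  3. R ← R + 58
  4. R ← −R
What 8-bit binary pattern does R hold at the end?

00110011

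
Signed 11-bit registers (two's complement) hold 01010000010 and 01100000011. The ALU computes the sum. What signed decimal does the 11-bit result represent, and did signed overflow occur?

01010000010 = 642 (signed)
01100000011 = 771 (signed)
  01010000010
+ 01100000011
= 10110000101
Result 10110000101: MSB = 1 → 1413 − 2048 = -635.
Both addends are non-negative but the stored result is negative: signed overflow. The true value 642 + 771 = 1413 lies outside [-1024, 1023].

-635; overflow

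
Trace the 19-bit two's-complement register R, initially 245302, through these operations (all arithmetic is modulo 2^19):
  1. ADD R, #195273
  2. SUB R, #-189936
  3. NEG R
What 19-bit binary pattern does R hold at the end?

1100110000100010001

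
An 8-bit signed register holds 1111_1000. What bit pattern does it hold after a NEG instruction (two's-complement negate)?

00001000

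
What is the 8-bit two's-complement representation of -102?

10011010

|-102| = 102 = 01100110 in 8 bits.
Invert the bits: 10011001. Add 1: 10011010.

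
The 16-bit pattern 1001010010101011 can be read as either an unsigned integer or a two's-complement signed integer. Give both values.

unsigned = 38059, signed = -27477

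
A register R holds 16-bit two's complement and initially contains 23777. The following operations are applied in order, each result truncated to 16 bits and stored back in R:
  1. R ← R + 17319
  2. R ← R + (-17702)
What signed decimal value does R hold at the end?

Start: R = 23777 = 0101110011100001.
R = 23777 + 17319 = 41096; wraps to -24440 = 1010000010001000
R = -24440 + (-17702) = -42142; wraps to 23394 = 0101101101100010

23394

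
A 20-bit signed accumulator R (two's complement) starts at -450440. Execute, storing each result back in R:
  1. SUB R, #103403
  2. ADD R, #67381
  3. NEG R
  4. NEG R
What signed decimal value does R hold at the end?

-486462

Start: R = -450440 = 10010010000001111000.
R = -450440 − 103403 = -553843; wraps to 494733 = 01111000110010001101
R = 494733 + 67381 = 562114; wraps to -486462 = 10001001001111000010
R = −(-486462) = 486462 = 01110110110000111110
R = −(486462) = -486462 = 10001001001111000010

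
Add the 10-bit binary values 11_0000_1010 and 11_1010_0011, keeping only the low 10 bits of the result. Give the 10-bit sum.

1010101101

  1100001010
+ 1110100011
= 1010101101  (discard carry-out 1)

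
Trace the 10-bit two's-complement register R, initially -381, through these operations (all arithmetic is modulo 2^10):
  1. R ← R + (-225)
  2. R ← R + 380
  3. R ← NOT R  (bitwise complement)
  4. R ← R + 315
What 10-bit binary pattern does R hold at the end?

Start: R = -381 = 1010000011.
R = -381 + (-225) = -606; wraps to 418 = 0110100010
R = 418 + 380 = 798; wraps to -226 = 1100011110
R = NOT 1100011110 = 0011100001 = 225
R = 225 + 315 = 540; wraps to -484 = 1000011100

1000011100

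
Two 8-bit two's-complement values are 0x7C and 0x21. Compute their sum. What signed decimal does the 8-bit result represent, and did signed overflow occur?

0x7C = 01111100 = 124 (signed)
0x21 = 00100001 = 33 (signed)
  01111100
+ 00100001
= 10011101
Result 10011101: MSB = 1 → 157 − 256 = -99.
Both addends are non-negative but the stored result is negative: signed overflow. The true value 124 + 33 = 157 lies outside [-128, 127].

-99; overflow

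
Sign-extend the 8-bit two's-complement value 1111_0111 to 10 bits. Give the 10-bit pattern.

1111110111

MSB of 11110111 is 1; replicate it into the new high bits.
11|11110111 → 1111110111 (still -9).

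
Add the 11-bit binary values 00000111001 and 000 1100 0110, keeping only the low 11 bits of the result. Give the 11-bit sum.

  00000111001
+ 00011000110
= 00011111111

00011111111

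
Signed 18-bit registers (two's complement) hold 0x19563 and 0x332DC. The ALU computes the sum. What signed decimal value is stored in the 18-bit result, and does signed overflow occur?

0x19563 = 011001010101100011 = 103779 (signed)
0x332DC = 110011001011011100 = -52516 (signed)
  011001010101100011
+ 110011001011011100
= 001100100000111111  (discard carry-out 1)
Result 001100100000111111: MSB = 0 → value 51263.
Addends have opposite signs, so signed overflow cannot occur.

51263; no overflow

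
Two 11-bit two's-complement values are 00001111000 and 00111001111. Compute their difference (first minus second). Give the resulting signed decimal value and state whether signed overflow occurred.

-343; no overflow

00001111000 = 120 (signed)
00111001111 = 463 (signed)
Subtract via negate-and-add: invert 00111001111 + 1 = 11000110001 (i.e. -463).
  00001111000
+ 11000110001
= 11010101001
Result 11010101001: MSB = 1 → 1705 − 2048 = -343.
Addends (after negating the subtrahend) have opposite signs, so signed overflow cannot occur.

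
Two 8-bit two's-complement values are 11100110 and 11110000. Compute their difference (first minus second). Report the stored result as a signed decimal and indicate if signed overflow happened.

-10; no overflow

11100110 = -26 (signed)
11110000 = -16 (signed)
Subtract via negate-and-add: invert 11110000 + 1 = 00010000 (i.e. 16).
  11100110
+ 00010000
= 11110110
Result 11110110: MSB = 1 → 246 − 256 = -10.
Addends (after negating the subtrahend) have opposite signs, so signed overflow cannot occur.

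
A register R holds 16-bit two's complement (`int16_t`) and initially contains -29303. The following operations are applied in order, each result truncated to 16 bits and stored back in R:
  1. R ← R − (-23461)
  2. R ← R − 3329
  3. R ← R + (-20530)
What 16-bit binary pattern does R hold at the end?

1000101111111011

Start: R = -29303 = 1000110110001001.
R = -29303 − (-23461) = -5842 = 1110100100101110
R = -5842 − 3329 = -9171 = 1101110000101101
R = -9171 + (-20530) = -29701 = 1000101111111011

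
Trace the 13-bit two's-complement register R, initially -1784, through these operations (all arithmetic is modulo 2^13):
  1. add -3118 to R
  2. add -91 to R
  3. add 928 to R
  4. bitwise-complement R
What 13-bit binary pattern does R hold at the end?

Start: R = -1784 = 1100100001000.
R = -1784 + (-3118) = -4902; wraps to 3290 = 0110011011010
R = 3290 + (-91) = 3199 = 0110001111111
R = 3199 + 928 = 4127; wraps to -4065 = 1000000011111
R = NOT 1000000011111 = 0111111100000 = 4064

0111111100000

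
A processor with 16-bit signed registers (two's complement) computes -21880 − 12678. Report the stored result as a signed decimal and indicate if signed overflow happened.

-21880 → 1010101010001000
12678 → 0011000110000110
Subtract via negate-and-add: invert 0011000110000110 + 1 = 1100111001111010 (i.e. -12678).
  1010101010001000
+ 1100111001111010
= 0111100100000010  (discard carry-out 1)
Result 0111100100000010: MSB = 0 → value 30978.
Both addends (after negating the subtrahend) are negative but the stored result is non-negative: signed overflow. The true value -21880 − 12678 = -34558 lies outside [-32768, 32767].

30978; overflow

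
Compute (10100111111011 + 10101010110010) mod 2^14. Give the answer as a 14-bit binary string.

01010010101101

  10100111111011
+ 10101010110010
= 01010010101101  (discard carry-out 1)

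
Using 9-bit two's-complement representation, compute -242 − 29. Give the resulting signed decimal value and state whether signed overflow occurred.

241; overflow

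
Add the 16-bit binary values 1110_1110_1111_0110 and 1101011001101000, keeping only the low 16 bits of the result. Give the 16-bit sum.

  1110111011110110
+ 1101011001101000
= 1100010101011110  (discard carry-out 1)

1100010101011110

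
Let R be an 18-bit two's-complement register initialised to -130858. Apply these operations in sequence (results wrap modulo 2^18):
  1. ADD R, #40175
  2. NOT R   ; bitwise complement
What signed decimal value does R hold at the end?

90682

Start: R = -130858 = 100000000011010110.
R = -130858 + 40175 = -90683 = 101001110111000101
R = NOT 101001110111000101 = 010110001000111010 = 90682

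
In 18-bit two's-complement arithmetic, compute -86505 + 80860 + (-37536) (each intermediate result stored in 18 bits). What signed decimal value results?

-86505 + 80860 = -5645 (111110100111110011)
-5645 + (-37536) = -43181 (110101011101010011)

-43181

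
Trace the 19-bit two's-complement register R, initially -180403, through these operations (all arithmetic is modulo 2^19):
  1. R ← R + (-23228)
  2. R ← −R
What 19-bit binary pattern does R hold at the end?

Start: R = -180403 = 1010011111101001101.
R = -180403 + (-23228) = -203631 = 1001110010010010001
R = −(-203631) = 203631 = 0110001101101101111

0110001101101101111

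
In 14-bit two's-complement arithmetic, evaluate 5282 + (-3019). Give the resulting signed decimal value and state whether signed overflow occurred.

5282 → 01010010100010
-3019 → 11010000110101
  01010010100010
+ 11010000110101
= 00100011010111  (discard carry-out 1)
Result 00100011010111: MSB = 0 → value 2263.
Addends have opposite signs, so signed overflow cannot occur.

2263; no overflow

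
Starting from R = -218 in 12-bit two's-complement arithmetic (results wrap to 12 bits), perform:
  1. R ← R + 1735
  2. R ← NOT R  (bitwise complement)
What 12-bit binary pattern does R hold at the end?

Start: R = -218 = 111100100110.
R = -218 + 1735 = 1517 = 010111101101
R = NOT 010111101101 = 101000010010 = -1518

101000010010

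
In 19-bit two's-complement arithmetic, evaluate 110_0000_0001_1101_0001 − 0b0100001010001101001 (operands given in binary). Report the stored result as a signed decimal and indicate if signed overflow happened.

110_0000_0001_1101_0001 → 1100000000111010001 = -130607 (signed)
0b0100001010001101001 → 0100001010001101001 = 136297 (signed)
Subtract via negate-and-add: invert 0100001010001101001 + 1 = 1011110101110010111 (i.e. -136297).
  1100000000111010001
+ 1011110101110010111
= 0111110110101101000  (discard carry-out 1)
Result 0111110110101101000: MSB = 0 → value 257384.
Both addends (after negating the subtrahend) are negative but the stored result is non-negative: signed overflow. The true value -130607 − 136297 = -266904 lies outside [-262144, 262143].

257384; overflow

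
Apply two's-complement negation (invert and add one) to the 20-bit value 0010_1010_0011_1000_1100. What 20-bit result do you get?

Invert: 11010101110001110011. Add 1: 11010101110001110100.

11010101110001110100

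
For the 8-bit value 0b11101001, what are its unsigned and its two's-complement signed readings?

Unsigned: 11101001 = 233.
Signed: MSB=1 → 233 − 256 = -23.

unsigned = 233, signed = -23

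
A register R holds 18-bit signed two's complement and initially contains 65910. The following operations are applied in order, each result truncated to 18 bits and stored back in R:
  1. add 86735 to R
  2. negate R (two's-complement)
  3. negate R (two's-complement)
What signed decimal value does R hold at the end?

Start: R = 65910 = 010000000101110110.
R = 65910 + 86735 = 152645; wraps to -109499 = 100101010001000101
R = −(-109499) = 109499 = 011010101110111011
R = −(109499) = -109499 = 100101010001000101

-109499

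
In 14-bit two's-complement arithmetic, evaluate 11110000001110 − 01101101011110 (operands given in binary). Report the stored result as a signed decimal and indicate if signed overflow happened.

-8016; no overflow

11110000001110 = -1010 (signed)
01101101011110 = 7006 (signed)
Subtract via negate-and-add: invert 01101101011110 + 1 = 10010010100010 (i.e. -7006).
  11110000001110
+ 10010010100010
= 10000010110000  (discard carry-out 1)
Result 10000010110000: MSB = 1 → 8368 − 16384 = -8016.
Both addends (after negating the subtrahend) are negative and so is the stored result: no signed overflow.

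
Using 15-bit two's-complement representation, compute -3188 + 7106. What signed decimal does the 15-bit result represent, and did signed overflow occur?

3918; no overflow

-3188 → 111001110001100
7106 → 001101111000010
  111001110001100
+ 001101111000010
= 000111101001110  (discard carry-out 1)
Result 000111101001110: MSB = 0 → value 3918.
Addends have opposite signs, so signed overflow cannot occur.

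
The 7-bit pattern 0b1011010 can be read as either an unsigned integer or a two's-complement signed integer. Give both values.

Unsigned: 1011010 = 90.
Signed: MSB=1 → 90 − 128 = -38.

unsigned = 90, signed = -38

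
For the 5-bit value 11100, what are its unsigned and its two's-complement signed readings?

unsigned = 28, signed = -4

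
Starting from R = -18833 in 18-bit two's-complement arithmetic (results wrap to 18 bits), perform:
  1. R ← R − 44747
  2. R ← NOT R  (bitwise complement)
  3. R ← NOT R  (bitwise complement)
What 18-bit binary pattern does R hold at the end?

110000011110100100

Start: R = -18833 = 111011011001101111.
R = -18833 − 44747 = -63580 = 110000011110100100
R = NOT 110000011110100100 = 001111100001011011 = 63579
R = NOT 001111100001011011 = 110000011110100100 = -63580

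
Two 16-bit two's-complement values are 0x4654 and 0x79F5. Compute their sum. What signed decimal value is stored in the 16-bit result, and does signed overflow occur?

-16311; overflow

0x4654 = 0100011001010100 = 18004 (signed)
0x79F5 = 0111100111110101 = 31221 (signed)
  0100011001010100
+ 0111100111110101
= 1100000001001001
Result 1100000001001001: MSB = 1 → 49225 − 65536 = -16311.
Both addends are non-negative but the stored result is negative: signed overflow. The true value 18004 + 31221 = 49225 lies outside [-32768, 32767].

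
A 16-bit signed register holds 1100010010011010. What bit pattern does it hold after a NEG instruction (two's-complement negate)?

Invert: 0011101101100101. Add 1: 0011101101100110.

0011101101100110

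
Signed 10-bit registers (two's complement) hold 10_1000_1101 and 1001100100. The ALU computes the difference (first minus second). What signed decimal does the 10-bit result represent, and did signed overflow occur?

10_1000_1101 → 1010001101 = -371 (signed)
1001100100 = -412 (signed)
Subtract via negate-and-add: invert 1001100100 + 1 = 0110011100 (i.e. 412).
  1010001101
+ 0110011100
= 0000101001  (discard carry-out 1)
Result 0000101001: MSB = 0 → value 41.
Addends (after negating the subtrahend) have opposite signs, so signed overflow cannot occur.

41; no overflow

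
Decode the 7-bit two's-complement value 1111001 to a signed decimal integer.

MSB is 1, so the value is negative.
Unsigned reading: 121. Subtract 2^7 = 128: 121 − 128 = -7.

-7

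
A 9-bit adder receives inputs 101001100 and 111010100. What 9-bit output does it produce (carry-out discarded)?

100100000

  101001100
+ 111010100
= 100100000  (discard carry-out 1)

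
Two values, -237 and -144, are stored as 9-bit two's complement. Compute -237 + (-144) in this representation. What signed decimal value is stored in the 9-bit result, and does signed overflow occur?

-237 → 100010011
-144 → 101110000
  100010011
+ 101110000
= 010000011  (discard carry-out 1)
Result 010000011: MSB = 0 → value 131.
Both addends are negative but the stored result is non-negative: signed overflow. The true value -237 + (-144) = -381 lies outside [-256, 255].

131; overflow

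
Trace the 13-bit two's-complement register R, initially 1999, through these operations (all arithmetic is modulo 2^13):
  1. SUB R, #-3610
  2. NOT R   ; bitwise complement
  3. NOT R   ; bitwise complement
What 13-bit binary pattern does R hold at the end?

1010111101001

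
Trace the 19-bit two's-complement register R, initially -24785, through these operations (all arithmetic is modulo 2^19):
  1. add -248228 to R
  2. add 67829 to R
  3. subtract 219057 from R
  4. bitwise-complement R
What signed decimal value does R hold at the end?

Start: R = -24785 = 1111001111100101111.
R = -24785 + (-248228) = -273013; wraps to 251275 = 0111101010110001011
R = 251275 + 67829 = 319104; wraps to -205184 = 1001101111010000000
R = -205184 − 219057 = -424241; wraps to 100047 = 0011000011011001111
R = NOT 0011000011011001111 = 1100111100100110000 = -100048

-100048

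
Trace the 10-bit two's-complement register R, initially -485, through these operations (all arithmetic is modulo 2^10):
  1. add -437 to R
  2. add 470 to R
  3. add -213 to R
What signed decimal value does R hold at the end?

Start: R = -485 = 1000011011.
R = -485 + (-437) = -922; wraps to 102 = 0001100110
R = 102 + 470 = 572; wraps to -452 = 1000111100
R = -452 + (-213) = -665; wraps to 359 = 0101100111

359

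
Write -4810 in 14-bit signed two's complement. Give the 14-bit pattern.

|-4810| = 4810 = 01001011001010 in 14 bits.
Invert the bits: 10110100110101. Add 1: 10110100110110.

10110100110110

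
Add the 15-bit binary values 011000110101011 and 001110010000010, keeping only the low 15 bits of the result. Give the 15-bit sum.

  011000110101011
+ 001110010000010
= 100111000101101

100111000101101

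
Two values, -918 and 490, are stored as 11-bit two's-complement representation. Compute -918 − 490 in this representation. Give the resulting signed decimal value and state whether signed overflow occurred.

-918 → 10001101010
490 → 00111101010
Subtract via negate-and-add: invert 00111101010 + 1 = 11000010110 (i.e. -490).
  10001101010
+ 11000010110
= 01010000000  (discard carry-out 1)
Result 01010000000: MSB = 0 → value 640.
Both addends (after negating the subtrahend) are negative but the stored result is non-negative: signed overflow. The true value -918 − 490 = -1408 lies outside [-1024, 1023].

640; overflow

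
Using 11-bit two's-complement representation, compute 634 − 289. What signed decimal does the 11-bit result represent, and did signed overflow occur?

345; no overflow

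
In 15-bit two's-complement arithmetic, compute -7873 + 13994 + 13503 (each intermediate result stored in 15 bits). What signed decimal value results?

-13144

-7873 + 13994 = 6121 (001011111101001)
6121 + 13503 = 19624 → wraps to -13144 (100110010101000)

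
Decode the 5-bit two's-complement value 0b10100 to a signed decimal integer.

-12

MSB is 1, so the value is negative.
Invert: 01011. Add 1: 01100 = 12. So the value is −12.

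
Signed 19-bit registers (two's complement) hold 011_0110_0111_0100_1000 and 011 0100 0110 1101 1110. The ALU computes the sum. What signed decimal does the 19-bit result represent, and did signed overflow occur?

011_0110_0111_0100_1000 → 0110110011101001000 = 223048 (signed)
011 0100 0110 1101 1110 → 0110100011011011110 = 214750 (signed)
  0110110011101001000
+ 0110100011011011110
= 1101010111000100110
Result 1101010111000100110: MSB = 1 → 437798 − 524288 = -86490.
Both addends are non-negative but the stored result is negative: signed overflow. The true value 223048 + 214750 = 437798 lies outside [-262144, 262143].

-86490; overflow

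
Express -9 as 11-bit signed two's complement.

11111110111

|-9| = 9 = 00000001001 in 11 bits.
Invert the bits: 11111110110. Add 1: 11111110111.
Check: 11111110111 reads as 2039 − 2048 = -9.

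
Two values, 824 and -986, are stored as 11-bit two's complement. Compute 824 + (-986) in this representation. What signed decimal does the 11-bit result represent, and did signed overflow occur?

824 → 01100111000
-986 → 10000100110
  01100111000
+ 10000100110
= 11101011110
Result 11101011110: MSB = 1 → 1886 − 2048 = -162.
Addends have opposite signs, so signed overflow cannot occur.

-162; no overflow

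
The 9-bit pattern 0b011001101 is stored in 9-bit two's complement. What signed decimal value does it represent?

205

MSB is 0, so the value is non-negative: 011001101 = 205.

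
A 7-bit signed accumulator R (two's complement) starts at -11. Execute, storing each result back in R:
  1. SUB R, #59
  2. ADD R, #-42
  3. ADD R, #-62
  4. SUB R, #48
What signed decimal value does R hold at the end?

34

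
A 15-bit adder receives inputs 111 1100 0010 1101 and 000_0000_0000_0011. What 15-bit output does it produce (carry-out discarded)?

111110000110000

  111110000101101
+ 000000000000011
= 111110000110000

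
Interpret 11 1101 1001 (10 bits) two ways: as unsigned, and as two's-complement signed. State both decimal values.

Unsigned: 1111011001 = 985.
Signed: MSB=1 → 985 − 1024 = -39.

unsigned = 985, signed = -39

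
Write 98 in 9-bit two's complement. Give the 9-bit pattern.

001100010

98 is non-negative, so write it directly in 9 bits: 001100010.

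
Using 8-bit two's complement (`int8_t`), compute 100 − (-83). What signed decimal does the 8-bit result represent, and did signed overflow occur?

100 → 01100100
-83 → 10101101
Subtract via negate-and-add: invert 10101101 + 1 = 01010011 (i.e. 83).
  01100100
+ 01010011
= 10110111
Result 10110111: MSB = 1 → 183 − 256 = -73.
Both addends (after negating the subtrahend) are non-negative but the stored result is negative: signed overflow. The true value 100 − (-83) = 183 lies outside [-128, 127].

-73; overflow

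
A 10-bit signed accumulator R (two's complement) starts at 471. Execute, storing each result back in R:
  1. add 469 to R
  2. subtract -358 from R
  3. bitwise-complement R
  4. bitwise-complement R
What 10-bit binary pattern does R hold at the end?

Start: R = 471 = 0111010111.
R = 471 + 469 = 940; wraps to -84 = 1110101100
R = -84 − (-358) = 274 = 0100010010
R = NOT 0100010010 = 1011101101 = -275
R = NOT 1011101101 = 0100010010 = 274

0100010010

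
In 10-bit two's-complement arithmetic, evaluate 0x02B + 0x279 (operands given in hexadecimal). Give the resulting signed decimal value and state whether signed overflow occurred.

-348; no overflow

0x02B = 0000101011 = 43 (signed)
0x279 = 1001111001 = -391 (signed)
  0000101011
+ 1001111001
= 1010100100
Result 1010100100: MSB = 1 → 676 − 1024 = -348.
Addends have opposite signs, so signed overflow cannot occur.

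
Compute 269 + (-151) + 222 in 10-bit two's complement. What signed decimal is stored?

340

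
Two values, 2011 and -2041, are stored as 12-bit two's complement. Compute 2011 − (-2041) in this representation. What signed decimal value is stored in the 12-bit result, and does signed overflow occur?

-44; overflow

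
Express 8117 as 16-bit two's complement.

0001111110110101

8117 is non-negative, so write it directly in 16 bits: 0001111110110101.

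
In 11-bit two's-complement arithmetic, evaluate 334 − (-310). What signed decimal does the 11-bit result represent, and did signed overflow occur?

644; no overflow

334 → 00101001110
-310 → 11011001010
Subtract via negate-and-add: invert 11011001010 + 1 = 00100110110 (i.e. 310).
  00101001110
+ 00100110110
= 01010000100
Result 01010000100: MSB = 0 → value 644.
Both addends (after negating the subtrahend) are non-negative and so is the stored result: no signed overflow.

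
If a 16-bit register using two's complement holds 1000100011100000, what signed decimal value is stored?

MSB is 1, so the value is negative.
Invert: 0111011100011111. Add 1: 0111011100100000 = 30496. So the value is −30496.

-30496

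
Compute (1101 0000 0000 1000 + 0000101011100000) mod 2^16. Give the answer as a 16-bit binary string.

1101101011101000

  1101000000001000
+ 0000101011100000
= 1101101011101000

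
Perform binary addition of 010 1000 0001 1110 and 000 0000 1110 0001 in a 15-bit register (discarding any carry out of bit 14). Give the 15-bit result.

010100011111111

  010100000011110
+ 000000011100001
= 010100011111111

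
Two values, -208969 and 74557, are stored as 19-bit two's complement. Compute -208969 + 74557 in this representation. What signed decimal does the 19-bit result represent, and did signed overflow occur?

-208969 → 1001100111110110111
74557 → 0010010001100111101
  1001100111110110111
+ 0010010001100111101
= 1011111001011110100
Result 1011111001011110100: MSB = 1 → 389876 − 524288 = -134412.
Addends have opposite signs, so signed overflow cannot occur.

-134412; no overflow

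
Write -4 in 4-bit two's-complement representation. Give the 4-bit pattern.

1100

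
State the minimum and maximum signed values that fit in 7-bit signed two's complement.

Minimum: −2^6 = -64.
Maximum: 2^6 − 1 = 63.

min = -64, max = 63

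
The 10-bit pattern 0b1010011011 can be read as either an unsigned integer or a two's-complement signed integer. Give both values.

unsigned = 667, signed = -357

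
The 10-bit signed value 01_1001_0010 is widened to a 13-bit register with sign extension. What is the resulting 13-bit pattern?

0000110010010

MSB of 0110010010 is 0; replicate it into the new high bits.
000|0110010010 → 0000110010010 (still 402).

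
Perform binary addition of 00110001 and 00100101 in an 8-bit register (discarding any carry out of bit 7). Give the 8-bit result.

01010110

  00110001
+ 00100101
= 01010110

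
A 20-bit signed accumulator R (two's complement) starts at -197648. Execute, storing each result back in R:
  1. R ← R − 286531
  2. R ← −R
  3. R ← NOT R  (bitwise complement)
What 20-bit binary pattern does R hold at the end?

Start: R = -197648 = 11001111101111110000.
R = -197648 − 286531 = -484179 = 10001001110010101101
R = −(-484179) = 484179 = 01110110001101010011
R = NOT 01110110001101010011 = 10001001110010101100 = -484180

10001001110010101100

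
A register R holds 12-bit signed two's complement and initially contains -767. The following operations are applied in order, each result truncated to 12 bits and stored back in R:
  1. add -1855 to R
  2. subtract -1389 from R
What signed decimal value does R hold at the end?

Start: R = -767 = 110100000001.
R = -767 + (-1855) = -2622; wraps to 1474 = 010111000010
R = 1474 − (-1389) = 2863; wraps to -1233 = 101100101111

-1233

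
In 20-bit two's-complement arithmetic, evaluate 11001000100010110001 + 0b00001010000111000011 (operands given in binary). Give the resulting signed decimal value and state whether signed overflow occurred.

-185740; no overflow

11001000100010110001 = -227151 (signed)
0b00001010000111000011 → 00001010000111000011 = 41411 (signed)
  11001000100010110001
+ 00001010000111000011
= 11010010101001110100
Result 11010010101001110100: MSB = 1 → 862836 − 1048576 = -185740.
Addends have opposite signs, so signed overflow cannot occur.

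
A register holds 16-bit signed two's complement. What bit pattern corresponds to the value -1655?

|-1655| = 1655 = 0000011001110111 in 16 bits.
Invert the bits: 1111100110001000. Add 1: 1111100110001001.

1111100110001001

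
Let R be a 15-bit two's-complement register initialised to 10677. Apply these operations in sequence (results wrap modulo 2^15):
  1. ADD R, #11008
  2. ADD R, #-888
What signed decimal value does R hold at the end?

Start: R = 10677 = 010100110110101.
R = 10677 + 11008 = 21685; wraps to -11083 = 101010010110101
R = -11083 + (-888) = -11971 = 101000100111101

-11971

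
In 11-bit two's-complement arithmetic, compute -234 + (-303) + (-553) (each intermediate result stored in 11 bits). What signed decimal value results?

958

-234 + (-303) = -537 (10111100111)
-537 + (-553) = -1090 → wraps to 958 (01110111110)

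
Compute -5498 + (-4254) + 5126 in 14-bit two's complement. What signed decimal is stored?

-4626

-5498 + (-4254) = -9752 → wraps to 6632 (01100111101000)
6632 + 5126 = 11758 → wraps to -4626 (10110111101110)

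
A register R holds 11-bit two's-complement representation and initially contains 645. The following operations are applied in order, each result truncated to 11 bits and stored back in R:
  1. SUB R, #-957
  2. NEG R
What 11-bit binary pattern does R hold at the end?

00110111110

Start: R = 645 = 01010000101.
R = 645 − (-957) = 1602; wraps to -446 = 11001000010
R = −(-446) = 446 = 00110111110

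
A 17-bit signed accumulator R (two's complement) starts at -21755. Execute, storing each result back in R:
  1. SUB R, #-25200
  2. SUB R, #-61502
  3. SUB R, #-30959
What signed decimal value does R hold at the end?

Start: R = -21755 = 11010101100000101.
R = -21755 − (-25200) = 3445 = 00000110101110101
R = 3445 − (-61502) = 64947 = 01111110110110011
R = 64947 − (-30959) = 95906; wraps to -35166 = 10111011010100010

-35166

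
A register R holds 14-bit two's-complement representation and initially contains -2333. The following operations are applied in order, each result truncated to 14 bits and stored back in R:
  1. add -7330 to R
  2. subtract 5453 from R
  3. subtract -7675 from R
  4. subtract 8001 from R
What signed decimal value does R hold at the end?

Start: R = -2333 = 11011011100011.
R = -2333 + (-7330) = -9663; wraps to 6721 = 01101001000001
R = 6721 − 5453 = 1268 = 00010011110100
R = 1268 − (-7675) = 8943; wraps to -7441 = 10001011101111
R = -7441 − 8001 = -15442; wraps to 942 = 00001110101110

942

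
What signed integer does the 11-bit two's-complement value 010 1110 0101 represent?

741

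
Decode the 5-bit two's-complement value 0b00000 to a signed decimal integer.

0

MSB is 0, so the value is non-negative: 00000 = 0.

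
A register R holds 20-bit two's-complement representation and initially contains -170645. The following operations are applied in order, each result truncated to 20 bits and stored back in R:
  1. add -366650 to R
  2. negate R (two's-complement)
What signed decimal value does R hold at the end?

Start: R = -170645 = 11010110010101101011.
R = -170645 + (-366650) = -537295; wraps to 511281 = 01111100110100110001
R = −(511281) = -511281 = 10000011001011001111

-511281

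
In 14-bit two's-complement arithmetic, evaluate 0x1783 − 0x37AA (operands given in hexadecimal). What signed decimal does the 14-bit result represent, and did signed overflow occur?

0x1783 = 01011110000011 = 6019 (signed)
0x37AA = 11011110101010 = -2134 (signed)
Subtract via negate-and-add: invert 11011110101010 + 1 = 00100001010110 (i.e. 2134).
  01011110000011
+ 00100001010110
= 01111111011001
Result 01111111011001: MSB = 0 → value 8153.
Both addends (after negating the subtrahend) are non-negative and so is the stored result: no signed overflow.

8153; no overflow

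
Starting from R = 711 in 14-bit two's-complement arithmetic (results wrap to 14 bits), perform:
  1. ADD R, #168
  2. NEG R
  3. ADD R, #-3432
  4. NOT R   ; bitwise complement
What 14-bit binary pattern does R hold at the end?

01000011010110

Start: R = 711 = 00001011000111.
R = 711 + 168 = 879 = 00001101101111
R = −(879) = -879 = 11110010010001
R = -879 + (-3432) = -4311 = 10111100101001
R = NOT 10111100101001 = 01000011010110 = 4310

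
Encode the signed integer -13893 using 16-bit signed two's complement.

1100100110111011

|-13893| = 13893 = 0011011001000101 in 16 bits.
Invert the bits: 1100100110111010. Add 1: 1100100110111011.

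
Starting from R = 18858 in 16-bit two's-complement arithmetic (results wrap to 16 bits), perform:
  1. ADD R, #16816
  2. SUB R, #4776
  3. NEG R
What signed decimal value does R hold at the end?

Start: R = 18858 = 0100100110101010.
R = 18858 + 16816 = 35674; wraps to -29862 = 1000101101011010
R = -29862 − 4776 = -34638; wraps to 30898 = 0111100010110010
R = −(30898) = -30898 = 1000011101001110

-30898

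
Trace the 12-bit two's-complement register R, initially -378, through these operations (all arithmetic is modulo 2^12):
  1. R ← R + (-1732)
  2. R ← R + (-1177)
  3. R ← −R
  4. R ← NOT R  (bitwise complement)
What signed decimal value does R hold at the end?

Start: R = -378 = 111010000110.
R = -378 + (-1732) = -2110; wraps to 1986 = 011111000010
R = 1986 + (-1177) = 809 = 001100101001
R = −(809) = -809 = 110011010111
R = NOT 110011010111 = 001100101000 = 808

808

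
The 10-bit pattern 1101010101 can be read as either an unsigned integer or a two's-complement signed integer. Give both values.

Unsigned: 1101010101 = 853.
Signed: MSB=1 → 853 − 1024 = -171.

unsigned = 853, signed = -171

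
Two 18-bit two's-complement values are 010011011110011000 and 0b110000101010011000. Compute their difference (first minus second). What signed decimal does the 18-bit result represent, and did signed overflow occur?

-119552; overflow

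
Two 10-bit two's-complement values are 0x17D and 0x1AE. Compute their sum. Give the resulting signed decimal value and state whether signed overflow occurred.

0x17D = 0101111101 = 381 (signed)
0x1AE = 0110101110 = 430 (signed)
  0101111101
+ 0110101110
= 1100101011
Result 1100101011: MSB = 1 → 811 − 1024 = -213.
Both addends are non-negative but the stored result is negative: signed overflow. The true value 381 + 430 = 811 lies outside [-512, 511].

-213; overflow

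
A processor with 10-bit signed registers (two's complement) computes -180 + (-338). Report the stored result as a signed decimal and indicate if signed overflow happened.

506; overflow

-180 → 1101001100
-338 → 1010101110
  1101001100
+ 1010101110
= 0111111010  (discard carry-out 1)
Result 0111111010: MSB = 0 → value 506.
Both addends are negative but the stored result is non-negative: signed overflow. The true value -180 + (-338) = -518 lies outside [-512, 511].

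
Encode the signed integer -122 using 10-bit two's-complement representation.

|-122| = 122 = 0001111010 in 10 bits.
Invert the bits: 1110000101. Add 1: 1110000110.

1110000110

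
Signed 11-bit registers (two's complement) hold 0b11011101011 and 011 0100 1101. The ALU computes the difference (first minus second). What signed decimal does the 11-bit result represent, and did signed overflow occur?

926; overflow

0b11011101011 → 11011101011 = -277 (signed)
011 0100 1101 → 01101001101 = 845 (signed)
Subtract via negate-and-add: invert 01101001101 + 1 = 10010110011 (i.e. -845).
  11011101011
+ 10010110011
= 01110011110  (discard carry-out 1)
Result 01110011110: MSB = 0 → value 926.
Both addends (after negating the subtrahend) are negative but the stored result is non-negative: signed overflow. The true value -277 − 845 = -1122 lies outside [-1024, 1023].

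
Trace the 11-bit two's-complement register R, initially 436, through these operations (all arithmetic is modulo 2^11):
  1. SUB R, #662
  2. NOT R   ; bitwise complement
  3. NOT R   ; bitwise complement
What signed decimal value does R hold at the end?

-226

Start: R = 436 = 00110110100.
R = 436 − 662 = -226 = 11100011110
R = NOT 11100011110 = 00011100001 = 225
R = NOT 00011100001 = 11100011110 = -226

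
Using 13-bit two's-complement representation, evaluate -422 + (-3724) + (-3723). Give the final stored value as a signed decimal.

323

-422 + (-3724) = -4146 → wraps to 4046 (0111111001110)
4046 + (-3723) = 323 (0000101000011)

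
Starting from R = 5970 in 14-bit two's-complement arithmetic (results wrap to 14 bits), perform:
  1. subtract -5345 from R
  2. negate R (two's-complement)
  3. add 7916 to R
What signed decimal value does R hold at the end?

-3399

Start: R = 5970 = 01011101010010.
R = 5970 − (-5345) = 11315; wraps to -5069 = 10110000110011
R = −(-5069) = 5069 = 01001111001101
R = 5069 + 7916 = 12985; wraps to -3399 = 11001010111001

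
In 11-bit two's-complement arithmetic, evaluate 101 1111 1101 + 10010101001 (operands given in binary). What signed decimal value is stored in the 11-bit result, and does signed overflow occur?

678; overflow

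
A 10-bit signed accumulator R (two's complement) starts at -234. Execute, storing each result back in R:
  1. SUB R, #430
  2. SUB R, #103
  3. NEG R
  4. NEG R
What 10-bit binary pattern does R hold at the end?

0100000001

Start: R = -234 = 1100010110.
R = -234 − 430 = -664; wraps to 360 = 0101101000
R = 360 − 103 = 257 = 0100000001
R = −(257) = -257 = 1011111111
R = −(-257) = 257 = 0100000001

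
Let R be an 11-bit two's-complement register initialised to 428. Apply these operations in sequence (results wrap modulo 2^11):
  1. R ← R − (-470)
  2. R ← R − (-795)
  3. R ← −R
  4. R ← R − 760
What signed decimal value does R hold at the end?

-405

Start: R = 428 = 00110101100.
R = 428 − (-470) = 898 = 01110000010
R = 898 − (-795) = 1693; wraps to -355 = 11010011101
R = −(-355) = 355 = 00101100011
R = 355 − 760 = -405 = 11001101011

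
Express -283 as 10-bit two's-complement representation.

|-283| = 283 = 0100011011 in 10 bits.
Invert the bits: 1011100100. Add 1: 1011100101.

1011100101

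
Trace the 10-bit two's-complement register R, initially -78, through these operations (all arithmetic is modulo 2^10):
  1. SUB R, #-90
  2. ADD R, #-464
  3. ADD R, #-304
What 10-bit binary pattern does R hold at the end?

0100001100

Start: R = -78 = 1110110010.
R = -78 − (-90) = 12 = 0000001100
R = 12 + (-464) = -452 = 1000111100
R = -452 + (-304) = -756; wraps to 268 = 0100001100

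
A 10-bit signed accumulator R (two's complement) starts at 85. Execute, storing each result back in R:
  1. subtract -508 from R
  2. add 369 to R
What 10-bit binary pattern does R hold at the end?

1111000010

Start: R = 85 = 0001010101.
R = 85 − (-508) = 593; wraps to -431 = 1001010001
R = -431 + 369 = -62 = 1111000010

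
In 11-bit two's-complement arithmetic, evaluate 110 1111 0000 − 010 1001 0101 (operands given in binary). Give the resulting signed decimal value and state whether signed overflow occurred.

110 1111 0000 → 11011110000 = -272 (signed)
010 1001 0101 → 01010010101 = 661 (signed)
Subtract via negate-and-add: invert 01010010101 + 1 = 10101101011 (i.e. -661).
  11011110000
+ 10101101011
= 10001011011  (discard carry-out 1)
Result 10001011011: MSB = 1 → 1115 − 2048 = -933.
Both addends (after negating the subtrahend) are negative and so is the stored result: no signed overflow.

-933; no overflow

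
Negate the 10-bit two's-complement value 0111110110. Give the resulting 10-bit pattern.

1000001010

Invert: 1000001001. Add 1: 1000001010.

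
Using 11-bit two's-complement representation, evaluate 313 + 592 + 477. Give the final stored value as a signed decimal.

313 + 592 = 905 (01110001001)
905 + 477 = 1382 → wraps to -666 (10101100110)

-666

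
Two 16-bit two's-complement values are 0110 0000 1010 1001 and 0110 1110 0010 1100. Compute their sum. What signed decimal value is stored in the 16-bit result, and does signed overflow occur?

-12587; overflow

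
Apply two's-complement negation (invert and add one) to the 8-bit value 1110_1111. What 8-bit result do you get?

00010001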